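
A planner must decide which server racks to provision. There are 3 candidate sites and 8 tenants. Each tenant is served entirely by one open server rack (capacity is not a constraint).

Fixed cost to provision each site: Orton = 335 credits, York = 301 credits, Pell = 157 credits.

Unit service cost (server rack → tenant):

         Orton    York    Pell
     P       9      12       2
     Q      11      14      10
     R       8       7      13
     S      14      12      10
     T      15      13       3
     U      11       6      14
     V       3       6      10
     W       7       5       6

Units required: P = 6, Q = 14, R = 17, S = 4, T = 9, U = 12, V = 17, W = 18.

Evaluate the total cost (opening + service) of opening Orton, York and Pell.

Each tenant is assigned to its cheapest site among the open ones.
{Orton, York, Pell}: P→Pell 2·6=12, Q→Pell 10·14=140, R→York 7·17=119, S→Pell 10·4=40, T→Pell 3·9=27, U→York 6·12=72, V→Orton 3·17=51, W→York 5·18=90. Service 551; fixed 793; total 1344.

Total cost: 1344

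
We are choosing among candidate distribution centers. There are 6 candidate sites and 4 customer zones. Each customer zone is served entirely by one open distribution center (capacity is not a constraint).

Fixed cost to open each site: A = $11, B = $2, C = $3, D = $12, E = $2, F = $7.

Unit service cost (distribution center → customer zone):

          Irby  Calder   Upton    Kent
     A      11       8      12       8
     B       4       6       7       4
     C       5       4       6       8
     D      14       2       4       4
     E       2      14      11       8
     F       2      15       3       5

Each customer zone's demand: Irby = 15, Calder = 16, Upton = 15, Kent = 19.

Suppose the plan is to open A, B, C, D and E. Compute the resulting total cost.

Each customer zone is assigned to its cheapest site among the open ones.
{A, B, C, D, E}: Irby→E 2·15=30, Calder→D 2·16=32, Upton→D 4·15=60, Kent→B 4·19=76. Service 198; fixed 30; total 228.

Total cost: 228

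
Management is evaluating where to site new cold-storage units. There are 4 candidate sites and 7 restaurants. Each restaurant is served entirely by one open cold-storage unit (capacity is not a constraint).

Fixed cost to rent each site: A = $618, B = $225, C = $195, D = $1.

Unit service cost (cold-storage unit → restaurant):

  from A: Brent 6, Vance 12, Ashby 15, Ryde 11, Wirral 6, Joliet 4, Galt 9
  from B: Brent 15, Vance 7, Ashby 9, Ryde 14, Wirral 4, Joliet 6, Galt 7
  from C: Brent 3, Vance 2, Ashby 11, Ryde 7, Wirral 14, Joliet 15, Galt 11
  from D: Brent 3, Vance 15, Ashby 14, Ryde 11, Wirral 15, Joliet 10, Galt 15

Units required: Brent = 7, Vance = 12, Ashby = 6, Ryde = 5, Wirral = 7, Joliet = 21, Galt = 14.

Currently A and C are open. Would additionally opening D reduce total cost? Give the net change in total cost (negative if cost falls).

Current service cost with {A, C}: 398.
Adding D: each restaurant re-picks its cheapest; new service cost 398, saving 0.
Extra fixed cost: 1. Net change = 1 − 0 = 1.
(Totals: 1211 → 1212.)

No — net change +1 (cost rises by 1).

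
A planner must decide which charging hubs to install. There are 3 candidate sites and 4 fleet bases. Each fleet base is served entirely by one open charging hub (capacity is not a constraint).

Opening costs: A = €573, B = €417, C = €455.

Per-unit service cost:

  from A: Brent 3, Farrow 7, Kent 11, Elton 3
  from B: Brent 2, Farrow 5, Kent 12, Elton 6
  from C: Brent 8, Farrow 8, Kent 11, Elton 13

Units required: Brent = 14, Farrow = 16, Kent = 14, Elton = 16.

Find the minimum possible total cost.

Minimum total cost: 789

For any fixed open set, each fleet base goes to its cheapest open site; total = fixed + service.
{B}: Brent→B 2·14=28, Farrow→B 5·16=80, Kent→B 12·14=168, Elton→B 6·16=96. Service 372; fixed 417; total 789.
{A}: service 356 + fixed 573 = 929
{C}: service 602 + fixed 455 = 1057
{A, B, C}: service 310 + fixed 1445 = 1755
No other subset beats 789.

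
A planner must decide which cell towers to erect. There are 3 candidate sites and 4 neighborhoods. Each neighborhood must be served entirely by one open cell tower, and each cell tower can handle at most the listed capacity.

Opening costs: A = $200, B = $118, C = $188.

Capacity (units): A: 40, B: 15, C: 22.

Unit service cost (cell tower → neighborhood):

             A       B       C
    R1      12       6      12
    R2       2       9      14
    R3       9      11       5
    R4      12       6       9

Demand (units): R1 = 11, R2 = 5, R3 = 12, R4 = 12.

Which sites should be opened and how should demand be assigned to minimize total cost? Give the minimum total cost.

Minimum total cost: 594

Open {A}: R1→A 12·11=132, R2→A 2·5=10, R3→A 9·12=108, R4→A 12·12=144.
Loads: A carries 40/40. Service 394; fixed 200; total 594.
Next best feasible plan costs 640.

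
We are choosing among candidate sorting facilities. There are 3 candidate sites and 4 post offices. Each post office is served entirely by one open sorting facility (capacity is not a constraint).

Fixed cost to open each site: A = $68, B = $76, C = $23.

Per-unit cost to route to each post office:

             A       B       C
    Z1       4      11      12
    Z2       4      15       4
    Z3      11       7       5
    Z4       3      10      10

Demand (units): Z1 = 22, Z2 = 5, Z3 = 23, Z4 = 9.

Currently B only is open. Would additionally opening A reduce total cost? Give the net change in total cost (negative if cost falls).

Yes — net change −204 (cost falls by 204).

Current service cost with {B}: 568.
Adding A: each post office re-picks its cheapest; new service cost 296, saving 272.
Extra fixed cost: 68. Net change = 68 − 272 = -204.
(Totals: 644 → 440.)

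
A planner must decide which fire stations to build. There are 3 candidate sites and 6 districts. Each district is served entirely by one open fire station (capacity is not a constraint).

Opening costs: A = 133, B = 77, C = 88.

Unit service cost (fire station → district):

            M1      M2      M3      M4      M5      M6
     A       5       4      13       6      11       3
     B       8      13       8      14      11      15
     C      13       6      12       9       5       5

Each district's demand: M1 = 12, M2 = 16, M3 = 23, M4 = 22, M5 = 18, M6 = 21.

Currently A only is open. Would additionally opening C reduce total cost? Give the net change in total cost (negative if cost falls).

Current service cost with {A}: 816.
Adding C: each district re-picks its cheapest; new service cost 685, saving 131.
Extra fixed cost: 88. Net change = 88 − 131 = -43.
(Totals: 949 → 906.)

Yes — net change −43 (cost falls by 43).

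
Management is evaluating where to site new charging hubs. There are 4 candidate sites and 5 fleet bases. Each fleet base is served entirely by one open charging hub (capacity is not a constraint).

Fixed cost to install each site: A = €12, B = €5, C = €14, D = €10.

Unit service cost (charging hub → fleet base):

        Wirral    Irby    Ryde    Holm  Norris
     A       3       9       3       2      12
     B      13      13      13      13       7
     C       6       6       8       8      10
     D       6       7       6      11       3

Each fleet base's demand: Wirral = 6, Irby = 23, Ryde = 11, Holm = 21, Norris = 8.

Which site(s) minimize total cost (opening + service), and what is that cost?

For any fixed open set, each fleet base goes to its cheapest open site; total = fixed + service.
{A, C, D}: Wirral→A 3·6=18, Irby→C 6·23=138, Ryde→A 3·11=33, Holm→A 2·21=42, Norris→D 3·8=24. Service 255; fixed 36; total 291.
{A, B, C, D}: Wirral→A 3·6=18, Irby→C 6·23=138, Ryde→A 3·11=33, Holm→A 2·21=42, Norris→D 3·8=24. Service 255; fixed 41; total 296.
{A, D}: service 278 + fixed 22 = 300
{B}: service 849 + fixed 5 = 854
No other subset beats 291.

Open A, C and D; minimum total cost 291.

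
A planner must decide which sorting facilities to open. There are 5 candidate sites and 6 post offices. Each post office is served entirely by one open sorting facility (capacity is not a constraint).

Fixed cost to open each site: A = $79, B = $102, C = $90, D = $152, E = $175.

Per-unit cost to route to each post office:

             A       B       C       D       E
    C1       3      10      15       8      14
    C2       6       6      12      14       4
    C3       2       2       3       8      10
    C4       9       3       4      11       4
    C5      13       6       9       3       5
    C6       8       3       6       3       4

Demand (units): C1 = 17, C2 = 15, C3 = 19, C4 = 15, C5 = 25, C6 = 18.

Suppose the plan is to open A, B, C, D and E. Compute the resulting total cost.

Total cost: 921

Each post office is assigned to its cheapest site among the open ones.
{A, B, C, D, E}: C1→A 3·17=51, C2→E 4·15=60, C3→A 2·19=38, C4→B 3·15=45, C5→D 3·25=75, C6→B 3·18=54. Service 323; fixed 598; total 921.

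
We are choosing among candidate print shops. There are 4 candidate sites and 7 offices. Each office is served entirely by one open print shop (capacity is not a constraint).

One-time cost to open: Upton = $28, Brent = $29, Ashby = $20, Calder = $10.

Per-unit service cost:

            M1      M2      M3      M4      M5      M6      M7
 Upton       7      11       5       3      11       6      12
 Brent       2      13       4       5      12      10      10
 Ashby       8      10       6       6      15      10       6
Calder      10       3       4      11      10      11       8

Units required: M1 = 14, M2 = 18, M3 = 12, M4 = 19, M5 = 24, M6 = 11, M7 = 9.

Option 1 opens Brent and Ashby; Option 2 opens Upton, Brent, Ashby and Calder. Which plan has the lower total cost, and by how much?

Option 2 is cheaper by 218.

Option 1: {Brent, Ashby}: M1→Brent 2·14=28, M2→Ashby 10·18=180, M3→Brent 4·12=48, M4→Brent 5·19=95, M5→Brent 12·24=288, M6→Brent 10·11=110, M7→Ashby 6·9=54. Service 803; fixed 49; total 852.
Option 2: {Upton, Brent, Ashby, Calder}: M1→Brent 2·14=28, M2→Calder 3·18=54, M3→Brent 4·12=48, M4→Upton 3·19=57, M5→Calder 10·24=240, M6→Upton 6·11=66, M7→Ashby 6·9=54. Service 547; fixed 87; total 634.
Difference: |852 − 634| = 218.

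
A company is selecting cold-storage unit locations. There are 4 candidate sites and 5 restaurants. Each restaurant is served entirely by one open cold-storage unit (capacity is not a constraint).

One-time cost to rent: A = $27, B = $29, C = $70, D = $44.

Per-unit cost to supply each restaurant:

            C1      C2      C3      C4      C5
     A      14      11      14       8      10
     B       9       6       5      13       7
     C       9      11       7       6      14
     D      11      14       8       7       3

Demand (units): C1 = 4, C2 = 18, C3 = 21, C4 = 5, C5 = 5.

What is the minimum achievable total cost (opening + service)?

Minimum total cost: 372

For any fixed open set, each restaurant goes to its cheapest open site; total = fixed + service.
{B, D}: C1→B 9·4=36, C2→B 6·18=108, C3→B 5·21=105, C4→D 7·5=35, C5→D 3·5=15. Service 299; fixed 73; total 372.
{B}: C1→B 9·4=36, C2→B 6·18=108, C3→B 5·21=105, C4→B 13·5=65, C5→B 7·5=35. Service 349; fixed 29; total 378.
{A, B}: service 324 + fixed 56 = 380
{A, B, C, D}: service 294 + fixed 170 = 464
No other subset beats 372.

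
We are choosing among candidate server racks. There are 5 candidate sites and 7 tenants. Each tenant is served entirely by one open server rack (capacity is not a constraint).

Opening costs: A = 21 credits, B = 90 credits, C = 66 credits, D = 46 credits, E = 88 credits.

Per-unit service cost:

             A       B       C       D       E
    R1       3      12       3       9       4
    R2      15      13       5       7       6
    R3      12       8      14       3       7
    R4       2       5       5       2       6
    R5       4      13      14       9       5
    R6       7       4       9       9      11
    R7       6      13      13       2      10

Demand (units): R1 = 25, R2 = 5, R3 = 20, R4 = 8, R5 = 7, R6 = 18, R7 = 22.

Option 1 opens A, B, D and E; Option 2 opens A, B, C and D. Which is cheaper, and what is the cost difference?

Option 1: {A, B, D, E}: R1→A 3·25=75, R2→E 6·5=30, R3→D 3·20=60, R4→A 2·8=16, R5→A 4·7=28, R6→B 4·18=72, R7→D 2·22=44. Service 325; fixed 245; total 570.
Option 2: {A, B, C, D}: R1→A 3·25=75, R2→C 5·5=25, R3→D 3·20=60, R4→A 2·8=16, R5→A 4·7=28, R6→B 4·18=72, R7→D 2·22=44. Service 320; fixed 223; total 543.
Difference: |570 − 543| = 27.

Option 2 is cheaper by 27.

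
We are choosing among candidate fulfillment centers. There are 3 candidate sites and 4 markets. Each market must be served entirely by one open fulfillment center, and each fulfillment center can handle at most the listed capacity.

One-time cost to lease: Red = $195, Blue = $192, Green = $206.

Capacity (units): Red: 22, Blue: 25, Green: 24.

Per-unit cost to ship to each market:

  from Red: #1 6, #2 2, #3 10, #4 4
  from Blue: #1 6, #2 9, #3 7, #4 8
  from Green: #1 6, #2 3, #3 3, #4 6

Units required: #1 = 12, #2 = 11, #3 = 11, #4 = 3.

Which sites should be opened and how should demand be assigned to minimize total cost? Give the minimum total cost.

Minimum total cost: 540

Open {Red, Green}: #1→Green 6·12=72, #2→Red 2·11=22, #3→Green 3·11=33, #4→Red 4·3=12.
Loads: Red carries 14/22, Green carries 23/24. Service 139; fixed 401; total 540.
Next best feasible plan costs 551.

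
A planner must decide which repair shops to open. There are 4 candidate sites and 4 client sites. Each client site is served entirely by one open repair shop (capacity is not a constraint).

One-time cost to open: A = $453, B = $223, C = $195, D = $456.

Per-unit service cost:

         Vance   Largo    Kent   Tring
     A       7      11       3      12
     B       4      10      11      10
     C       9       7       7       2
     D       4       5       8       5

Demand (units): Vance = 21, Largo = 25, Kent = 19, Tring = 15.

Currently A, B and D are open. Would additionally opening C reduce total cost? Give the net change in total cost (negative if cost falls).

No — net change +150 (cost rises by 150).

Current service cost with {A, B, D}: 341.
Adding C: each client site re-picks its cheapest; new service cost 296, saving 45.
Extra fixed cost: 195. Net change = 195 − 45 = 150.
(Totals: 1473 → 1623.)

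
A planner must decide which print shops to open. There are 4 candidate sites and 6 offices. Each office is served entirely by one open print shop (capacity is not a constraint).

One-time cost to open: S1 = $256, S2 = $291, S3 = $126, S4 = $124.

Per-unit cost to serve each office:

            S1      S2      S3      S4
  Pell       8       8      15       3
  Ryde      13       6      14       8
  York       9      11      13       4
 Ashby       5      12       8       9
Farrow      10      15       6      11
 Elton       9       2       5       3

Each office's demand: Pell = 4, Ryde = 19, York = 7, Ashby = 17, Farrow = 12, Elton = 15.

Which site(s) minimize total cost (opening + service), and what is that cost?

For any fixed open set, each office goes to its cheapest open site; total = fixed + service.
{S4}: Pell→S4 3·4=12, Ryde→S4 8·19=152, York→S4 4·7=28, Ashby→S4 9·17=153, Farrow→S4 11·12=132, Elton→S4 3·15=45. Service 522; fixed 124; total 646.
{S3, S4}: Pell→S4 3·4=12, Ryde→S4 8·19=152, York→S4 4·7=28, Ashby→S3 8·17=136, Farrow→S3 6·12=72, Elton→S4 3·15=45. Service 445; fixed 250; total 695.
{S1, S4}: Pell→S4 3·4=12, Ryde→S4 8·19=152, York→S4 4·7=28, Ashby→S1 5·17=85, Farrow→S1 10·12=120, Elton→S4 3·15=45. Service 442; fixed 380; total 822.
{S1, S2, S3, S4}: Pell→S4 3·4=12, Ryde→S2 6·19=114, York→S4 4·7=28, Ashby→S1 5·17=85, Farrow→S3 6·12=72, Elton→S2 2·15=30. Service 341; fixed 797; total 1138.
(All 15 nonempty subsets were checked; S4 only is lowest.)

Open S4 only; minimum total cost 646.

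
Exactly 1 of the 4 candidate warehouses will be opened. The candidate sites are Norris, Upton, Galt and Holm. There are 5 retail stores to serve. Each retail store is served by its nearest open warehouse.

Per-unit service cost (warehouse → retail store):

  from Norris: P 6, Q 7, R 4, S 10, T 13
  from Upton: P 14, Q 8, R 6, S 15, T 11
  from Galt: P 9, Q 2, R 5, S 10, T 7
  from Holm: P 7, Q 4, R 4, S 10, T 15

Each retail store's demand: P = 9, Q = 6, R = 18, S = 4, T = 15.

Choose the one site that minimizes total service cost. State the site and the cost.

Choose Galt only; total service cost 328.

With exactly 1 open, each retail store uses its cheapest among the chosen.
{Galt}: P→Galt 9·9=81, Q→Galt 2·6=12, R→Galt 5·18=90, S→Galt 10·4=40, T→Galt 7·15=105. Service cost 328.
{Norris}: service cost 403
{Holm}: service cost 424
Among all 4 size-1 choices, {Galt} is lowest.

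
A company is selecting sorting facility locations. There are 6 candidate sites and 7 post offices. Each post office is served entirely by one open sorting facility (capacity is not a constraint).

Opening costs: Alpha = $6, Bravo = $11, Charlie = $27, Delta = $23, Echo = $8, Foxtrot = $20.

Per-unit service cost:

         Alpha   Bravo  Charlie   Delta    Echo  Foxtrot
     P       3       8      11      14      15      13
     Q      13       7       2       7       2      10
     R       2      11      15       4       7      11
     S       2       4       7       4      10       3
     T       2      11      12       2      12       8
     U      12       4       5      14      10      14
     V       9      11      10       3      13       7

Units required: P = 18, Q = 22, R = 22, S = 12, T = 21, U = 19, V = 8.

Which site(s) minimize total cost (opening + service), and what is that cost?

Open Alpha, Bravo, Delta and Echo; minimum total cost 356.

For any fixed open set, each post office goes to its cheapest open site; total = fixed + service.
{Alpha, Bravo, Delta, Echo}: P→Alpha 3·18=54, Q→Echo 2·22=44, R→Alpha 2·22=44, S→Alpha 2·12=24, T→Alpha 2·21=42, U→Bravo 4·19=76, V→Delta 3·8=24. Service 308; fixed 48; total 356.
{Alpha, Bravo, Charlie, Delta}: P→Alpha 3·18=54, Q→Charlie 2·22=44, R→Alpha 2·22=44, S→Alpha 2·12=24, T→Alpha 2·21=42, U→Bravo 4·19=76, V→Delta 3·8=24. Service 308; fixed 67; total 375.
{Alpha, Bravo, Delta, Echo, Foxtrot}: service 308 + fixed 68 = 376
{Alpha, Bravo, Charlie, Delta, Echo, Foxtrot}: P→Alpha 3·18=54, Q→Charlie 2·22=44, R→Alpha 2·22=44, S→Alpha 2·12=24, T→Alpha 2·21=42, U→Bravo 4·19=76, V→Delta 3·8=24. Service 308; fixed 95; total 403.
No other subset beats 356.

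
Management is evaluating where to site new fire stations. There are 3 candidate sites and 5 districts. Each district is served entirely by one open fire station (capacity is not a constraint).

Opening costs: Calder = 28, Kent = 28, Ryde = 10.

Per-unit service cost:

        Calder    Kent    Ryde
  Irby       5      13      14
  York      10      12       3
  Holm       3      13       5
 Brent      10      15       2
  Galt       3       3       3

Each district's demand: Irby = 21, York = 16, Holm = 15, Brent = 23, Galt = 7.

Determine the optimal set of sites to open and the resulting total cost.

For any fixed open set, each district goes to its cheapest open site; total = fixed + service.
{Calder, Ryde}: Irby→Calder 5·21=105, York→Ryde 3·16=48, Holm→Calder 3·15=45, Brent→Ryde 2·23=46, Galt→Calder 3·7=21. Service 265; fixed 38; total 303.
{Calder, Kent, Ryde}: Irby→Calder 5·21=105, York→Ryde 3·16=48, Holm→Calder 3·15=45, Brent→Ryde 2·23=46, Galt→Calder 3·7=21. Service 265; fixed 66; total 331.
{Ryde}: service 484 + fixed 10 = 494
No other subset beats 303.

Open Calder and Ryde; minimum total cost 303.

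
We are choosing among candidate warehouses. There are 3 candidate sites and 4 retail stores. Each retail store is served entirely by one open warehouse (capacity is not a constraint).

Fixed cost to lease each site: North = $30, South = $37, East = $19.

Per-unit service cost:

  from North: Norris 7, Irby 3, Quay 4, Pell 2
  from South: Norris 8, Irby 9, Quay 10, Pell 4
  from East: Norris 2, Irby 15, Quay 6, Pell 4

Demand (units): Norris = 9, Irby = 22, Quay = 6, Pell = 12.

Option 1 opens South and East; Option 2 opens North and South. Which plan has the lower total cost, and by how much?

Option 1: {South, East}: Norris→East 2·9=18, Irby→South 9·22=198, Quay→East 6·6=36, Pell→South 4·12=48. Service 300; fixed 56; total 356.
Option 2: {North, South}: Norris→North 7·9=63, Irby→North 3·22=66, Quay→North 4·6=24, Pell→North 2·12=24. Service 177; fixed 67; total 244.
Difference: |356 − 244| = 112.

Option 2 is cheaper by 112.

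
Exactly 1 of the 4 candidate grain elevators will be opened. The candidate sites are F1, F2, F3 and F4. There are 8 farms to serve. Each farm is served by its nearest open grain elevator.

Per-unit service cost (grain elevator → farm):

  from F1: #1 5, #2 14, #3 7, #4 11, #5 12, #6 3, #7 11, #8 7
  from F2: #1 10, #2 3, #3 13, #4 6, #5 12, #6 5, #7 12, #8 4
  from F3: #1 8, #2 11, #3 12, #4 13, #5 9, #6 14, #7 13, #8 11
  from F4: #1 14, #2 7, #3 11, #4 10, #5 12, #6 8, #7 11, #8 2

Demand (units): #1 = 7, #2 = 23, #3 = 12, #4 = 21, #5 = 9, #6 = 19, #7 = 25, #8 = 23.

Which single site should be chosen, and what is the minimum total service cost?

With exactly 1 open, each farm uses its cheapest among the chosen.
{F2}: #1→F2 10·7=70, #2→F2 3·23=69, #3→F2 13·12=156, #4→F2 6·21=126, #5→F2 12·9=108, #6→F2 5·19=95, #7→F2 12·25=300, #8→F2 4·23=92. Service cost 1016.
{F4}: service cost 1182
{F1}: service cost 1273
Among all 4 size-1 choices, {F2} is lowest.

Choose F2 only; total service cost 1016.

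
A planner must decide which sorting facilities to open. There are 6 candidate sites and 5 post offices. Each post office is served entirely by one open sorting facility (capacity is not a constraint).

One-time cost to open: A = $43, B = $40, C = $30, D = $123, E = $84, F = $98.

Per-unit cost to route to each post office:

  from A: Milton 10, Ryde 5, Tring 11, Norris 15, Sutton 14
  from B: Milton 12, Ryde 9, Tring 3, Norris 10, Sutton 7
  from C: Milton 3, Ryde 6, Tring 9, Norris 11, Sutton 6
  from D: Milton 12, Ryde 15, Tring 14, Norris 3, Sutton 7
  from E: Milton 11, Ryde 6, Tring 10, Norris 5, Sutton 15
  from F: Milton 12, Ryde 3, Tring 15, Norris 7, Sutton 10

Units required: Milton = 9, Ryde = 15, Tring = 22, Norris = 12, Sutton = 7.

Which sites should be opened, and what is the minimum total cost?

Open B and C; minimum total cost 415.

For any fixed open set, each post office goes to its cheapest open site; total = fixed + service.
{B, C}: Milton→C 3·9=27, Ryde→C 6·15=90, Tring→B 3·22=66, Norris→B 10·12=120, Sutton→C 6·7=42. Service 345; fixed 70; total 415.
{B, C, F}: service 264 + fixed 168 = 432
{B, C, E}: service 285 + fixed 154 = 439
{A, B, C, D, E, F}: Milton→C 3·9=27, Ryde→F 3·15=45, Tring→B 3·22=66, Norris→D 3·12=36, Sutton→C 6·7=42. Service 216; fixed 418; total 634.
No other subset beats 415.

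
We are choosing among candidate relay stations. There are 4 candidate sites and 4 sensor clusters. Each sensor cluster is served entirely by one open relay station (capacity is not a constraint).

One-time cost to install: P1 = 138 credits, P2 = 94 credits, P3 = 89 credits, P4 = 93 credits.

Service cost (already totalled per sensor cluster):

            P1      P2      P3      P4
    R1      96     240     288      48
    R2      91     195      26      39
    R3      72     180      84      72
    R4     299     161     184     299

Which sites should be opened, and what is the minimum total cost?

Open P2 and P4; minimum total cost 507.

For any fixed open set, each sensor cluster goes to its cheapest open site; total = fixed + service.
{P2, P4}: R1→P4 48, R2→P4 39, R3→P4 72, R4→P2 161. Service 320; fixed 187; total 507.
{P3, P4}: service 330 + fixed 182 = 512
{P4}: R1→P4 48, R2→P4 39, R3→P4 72, R4→P4 299. Service 458; fixed 93; total 551.
{P1, P2, P3, P4}: R1→P4 48, R2→P3 26, R3→P1 72, R4→P2 161. Service 307; fixed 414; total 721.
No other subset beats 507.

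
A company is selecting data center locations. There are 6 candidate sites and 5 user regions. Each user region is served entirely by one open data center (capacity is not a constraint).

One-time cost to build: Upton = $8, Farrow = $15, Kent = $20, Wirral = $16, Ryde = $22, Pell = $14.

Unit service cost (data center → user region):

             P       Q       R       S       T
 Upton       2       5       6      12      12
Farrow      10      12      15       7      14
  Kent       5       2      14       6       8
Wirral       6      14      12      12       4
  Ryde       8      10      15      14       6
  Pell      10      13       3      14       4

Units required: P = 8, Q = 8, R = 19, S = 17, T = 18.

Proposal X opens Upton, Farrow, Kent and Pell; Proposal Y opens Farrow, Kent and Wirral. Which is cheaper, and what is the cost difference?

Proposal X: {Upton, Farrow, Kent, Pell}: P→Upton 2·8=16, Q→Kent 2·8=16, R→Pell 3·19=57, S→Kent 6·17=102, T→Pell 4·18=72. Service 263; fixed 57; total 320.
Proposal Y: {Farrow, Kent, Wirral}: P→Kent 5·8=40, Q→Kent 2·8=16, R→Wirral 12·19=228, S→Kent 6·17=102, T→Wirral 4·18=72. Service 458; fixed 51; total 509.
Difference: |320 − 509| = 189.

Proposal X is cheaper by 189.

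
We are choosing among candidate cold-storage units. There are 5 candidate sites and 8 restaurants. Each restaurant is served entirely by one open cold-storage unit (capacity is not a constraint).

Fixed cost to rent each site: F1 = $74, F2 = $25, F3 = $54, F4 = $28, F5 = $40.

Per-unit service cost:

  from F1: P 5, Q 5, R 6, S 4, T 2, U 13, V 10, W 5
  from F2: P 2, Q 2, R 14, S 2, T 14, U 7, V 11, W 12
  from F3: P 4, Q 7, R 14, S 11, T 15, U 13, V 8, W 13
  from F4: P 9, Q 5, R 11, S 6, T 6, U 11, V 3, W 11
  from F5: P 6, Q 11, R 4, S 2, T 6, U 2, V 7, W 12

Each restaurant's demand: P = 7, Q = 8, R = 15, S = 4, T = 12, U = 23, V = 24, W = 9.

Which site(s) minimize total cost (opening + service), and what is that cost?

Open F1, F2, F4 and F5; minimum total cost 452.

For any fixed open set, each restaurant goes to its cheapest open site; total = fixed + service.
{F1, F2, F4, F5}: P→F2 2·7=14, Q→F2 2·8=16, R→F5 4·15=60, S→F2 2·4=8, T→F1 2·12=24, U→F5 2·23=46, V→F4 3·24=72, W→F1 5·9=45. Service 285; fixed 167; total 452.
{F1, F4, F5}: service 330 + fixed 142 = 472
{F2, F4, F5}: service 387 + fixed 93 = 480
{F1, F2, F3, F4, F5}: P→F2 2·7=14, Q→F2 2·8=16, R→F5 4·15=60, S→F2 2·4=8, T→F1 2·12=24, U→F5 2·23=46, V→F4 3·24=72, W→F1 5·9=45. Service 285; fixed 221; total 506.
No other subset beats 452.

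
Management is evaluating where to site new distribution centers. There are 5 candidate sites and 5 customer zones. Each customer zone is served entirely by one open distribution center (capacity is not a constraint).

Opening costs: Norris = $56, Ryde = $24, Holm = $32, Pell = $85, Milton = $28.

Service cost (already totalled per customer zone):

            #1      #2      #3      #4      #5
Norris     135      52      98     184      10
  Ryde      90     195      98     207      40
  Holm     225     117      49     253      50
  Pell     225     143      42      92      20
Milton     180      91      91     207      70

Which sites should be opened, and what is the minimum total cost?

For any fixed open set, each customer zone goes to its cheapest open site; total = fixed + service.
{Norris, Ryde, Pell}: #1→Ryde 90, #2→Norris 52, #3→Pell 42, #4→Pell 92, #5→Norris 10. Service 286; fixed 165; total 451.
{Norris, Pell}: #1→Norris 135, #2→Norris 52, #3→Pell 42, #4→Pell 92, #5→Norris 10. Service 331; fixed 141; total 472.
{Ryde, Pell, Milton}: #1→Ryde 90, #2→Milton 91, #3→Pell 42, #4→Pell 92, #5→Pell 20. Service 335; fixed 137; total 472.
{Norris, Ryde, Holm, Pell, Milton}: #1→Ryde 90, #2→Norris 52, #3→Pell 42, #4→Pell 92, #5→Norris 10. Service 286; fixed 225; total 511.
No other subset beats 451.

Open Norris, Ryde and Pell; minimum total cost 451.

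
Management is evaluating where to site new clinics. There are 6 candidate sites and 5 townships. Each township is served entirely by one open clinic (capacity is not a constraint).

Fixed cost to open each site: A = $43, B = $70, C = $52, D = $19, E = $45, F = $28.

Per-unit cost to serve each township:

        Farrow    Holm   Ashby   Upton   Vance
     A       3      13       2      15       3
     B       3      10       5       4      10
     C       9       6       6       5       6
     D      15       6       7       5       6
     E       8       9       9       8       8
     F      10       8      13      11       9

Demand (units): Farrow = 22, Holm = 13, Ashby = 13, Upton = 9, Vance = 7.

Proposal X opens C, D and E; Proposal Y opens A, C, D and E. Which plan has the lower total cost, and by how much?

Proposal X: {C, D, E}: Farrow→E 8·22=176, Holm→C 6·13=78, Ashby→C 6·13=78, Upton→C 5·9=45, Vance→C 6·7=42. Service 419; fixed 116; total 535.
Proposal Y: {A, C, D, E}: Farrow→A 3·22=66, Holm→C 6·13=78, Ashby→A 2·13=26, Upton→C 5·9=45, Vance→A 3·7=21. Service 236; fixed 159; total 395.
Difference: |535 − 395| = 140.

Proposal Y is cheaper by 140.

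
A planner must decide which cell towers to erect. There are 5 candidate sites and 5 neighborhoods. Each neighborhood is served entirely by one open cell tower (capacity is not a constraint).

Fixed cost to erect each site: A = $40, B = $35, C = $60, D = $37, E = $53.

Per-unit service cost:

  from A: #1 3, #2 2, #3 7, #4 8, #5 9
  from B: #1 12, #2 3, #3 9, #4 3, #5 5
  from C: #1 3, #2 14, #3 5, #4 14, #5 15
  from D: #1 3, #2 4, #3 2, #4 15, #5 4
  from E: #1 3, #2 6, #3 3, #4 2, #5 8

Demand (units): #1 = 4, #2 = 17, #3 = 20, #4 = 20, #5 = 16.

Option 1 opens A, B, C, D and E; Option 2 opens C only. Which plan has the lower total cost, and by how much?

Option 1 is cheaper by 515.

Option 1: {A, B, C, D, E}: #1→A 3·4=12, #2→A 2·17=34, #3→D 2·20=40, #4→E 2·20=40, #5→D 4·16=64. Service 190; fixed 225; total 415.
Option 2: {C}: #1→C 3·4=12, #2→C 14·17=238, #3→C 5·20=100, #4→C 14·20=280, #5→C 15·16=240. Service 870; fixed 60; total 930.
Difference: |415 − 930| = 515.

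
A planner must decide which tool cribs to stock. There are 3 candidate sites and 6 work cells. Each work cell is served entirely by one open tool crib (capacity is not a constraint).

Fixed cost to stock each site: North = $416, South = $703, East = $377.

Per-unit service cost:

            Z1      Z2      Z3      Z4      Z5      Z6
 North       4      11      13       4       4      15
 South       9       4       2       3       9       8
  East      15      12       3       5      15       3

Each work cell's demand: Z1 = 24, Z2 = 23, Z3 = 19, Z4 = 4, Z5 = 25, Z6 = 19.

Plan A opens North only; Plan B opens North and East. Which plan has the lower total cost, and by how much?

Plan B is cheaper by 41.

Plan A: {North}: Z1→North 4·24=96, Z2→North 11·23=253, Z3→North 13·19=247, Z4→North 4·4=16, Z5→North 4·25=100, Z6→North 15·19=285. Service 997; fixed 416; total 1413.
Plan B: {North, East}: Z1→North 4·24=96, Z2→North 11·23=253, Z3→East 3·19=57, Z4→North 4·4=16, Z5→North 4·25=100, Z6→East 3·19=57. Service 579; fixed 793; total 1372.
Difference: |1413 − 1372| = 41.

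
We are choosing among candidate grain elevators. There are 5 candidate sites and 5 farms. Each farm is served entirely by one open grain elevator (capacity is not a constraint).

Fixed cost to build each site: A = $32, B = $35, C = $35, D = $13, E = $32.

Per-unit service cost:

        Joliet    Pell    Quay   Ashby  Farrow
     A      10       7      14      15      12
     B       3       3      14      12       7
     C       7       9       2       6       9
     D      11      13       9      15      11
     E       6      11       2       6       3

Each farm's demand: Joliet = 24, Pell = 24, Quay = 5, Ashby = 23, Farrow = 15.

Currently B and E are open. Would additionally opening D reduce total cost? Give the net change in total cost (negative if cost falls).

No — net change +13 (cost rises by 13).

Current service cost with {B, E}: 337.
Adding D: each farm re-picks its cheapest; new service cost 337, saving 0.
Extra fixed cost: 13. Net change = 13 − 0 = 13.
(Totals: 404 → 417.)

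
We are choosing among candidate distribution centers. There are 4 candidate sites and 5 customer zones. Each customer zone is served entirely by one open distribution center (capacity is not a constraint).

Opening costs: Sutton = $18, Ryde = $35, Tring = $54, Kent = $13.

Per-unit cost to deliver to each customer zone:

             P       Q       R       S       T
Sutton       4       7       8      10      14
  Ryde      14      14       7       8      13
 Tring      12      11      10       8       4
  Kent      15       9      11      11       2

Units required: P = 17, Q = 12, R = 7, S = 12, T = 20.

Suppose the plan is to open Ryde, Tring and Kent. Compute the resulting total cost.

Total cost: 599

Each customer zone is assigned to its cheapest site among the open ones.
{Ryde, Tring, Kent}: P→Tring 12·17=204, Q→Kent 9·12=108, R→Ryde 7·7=49, S→Ryde 8·12=96, T→Kent 2·20=40. Service 497; fixed 102; total 599.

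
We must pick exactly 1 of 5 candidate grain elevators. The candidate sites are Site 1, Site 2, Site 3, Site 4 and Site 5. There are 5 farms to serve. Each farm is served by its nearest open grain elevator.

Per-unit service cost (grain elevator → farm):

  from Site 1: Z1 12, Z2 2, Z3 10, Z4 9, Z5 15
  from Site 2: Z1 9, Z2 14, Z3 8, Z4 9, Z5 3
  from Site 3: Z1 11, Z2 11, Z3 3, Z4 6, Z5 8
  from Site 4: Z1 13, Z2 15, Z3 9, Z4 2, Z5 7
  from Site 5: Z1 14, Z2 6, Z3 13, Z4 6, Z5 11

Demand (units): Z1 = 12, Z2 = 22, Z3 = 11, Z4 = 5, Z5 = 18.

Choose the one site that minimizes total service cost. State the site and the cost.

Choose Site 3 only; total service cost 581.

With exactly 1 open, each farm uses its cheapest among the chosen.
{Site 3}: Z1→Site 3 11·12=132, Z2→Site 3 11·22=242, Z3→Site 3 3·11=33, Z4→Site 3 6·5=30, Z5→Site 3 8·18=144. Service cost 581.
{Site 2}: service cost 603
{Site 1}: service cost 613
Among all 5 size-1 choices, {Site 3} is lowest.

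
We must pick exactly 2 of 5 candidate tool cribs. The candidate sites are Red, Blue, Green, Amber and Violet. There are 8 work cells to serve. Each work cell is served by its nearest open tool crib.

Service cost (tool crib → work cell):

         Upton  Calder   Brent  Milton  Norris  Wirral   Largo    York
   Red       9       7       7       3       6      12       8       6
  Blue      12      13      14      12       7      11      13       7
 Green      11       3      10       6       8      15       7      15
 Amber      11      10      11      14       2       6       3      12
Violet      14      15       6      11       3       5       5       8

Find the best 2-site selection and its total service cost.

Choose Red and Amber; total service cost 43.

With exactly 2 open, each work cell uses its cheapest among the chosen.
{Red, Amber}: Upton→Red 9, Calder→Red 7, Brent→Red 7, Milton→Red 3, Norris→Amber 2, Wirral→Amber 6, Largo→Amber 3, York→Red 6. Service cost 43.
{Red, Violet}: service cost 44
{Green, Violet}: service cost 47
Among all 10 size-2 choices, {Red, Amber} is lowest.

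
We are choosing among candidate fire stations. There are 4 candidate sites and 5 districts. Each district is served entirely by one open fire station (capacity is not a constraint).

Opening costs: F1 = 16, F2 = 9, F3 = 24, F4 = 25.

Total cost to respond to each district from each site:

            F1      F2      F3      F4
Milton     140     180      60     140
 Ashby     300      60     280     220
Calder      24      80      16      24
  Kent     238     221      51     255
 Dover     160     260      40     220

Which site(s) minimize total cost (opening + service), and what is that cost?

Open F2 and F3; minimum total cost 260.

For any fixed open set, each district goes to its cheapest open site; total = fixed + service.
{F2, F3}: Milton→F3 60, Ashby→F2 60, Calder→F3 16, Kent→F3 51, Dover→F3 40. Service 227; fixed 33; total 260.
{F1, F2, F3}: service 227 + fixed 49 = 276
{F2, F3, F4}: service 227 + fixed 58 = 285
{F1, F2, F3, F4}: Milton→F3 60, Ashby→F2 60, Calder→F3 16, Kent→F3 51, Dover→F3 40. Service 227; fixed 74; total 301.
No other subset beats 260.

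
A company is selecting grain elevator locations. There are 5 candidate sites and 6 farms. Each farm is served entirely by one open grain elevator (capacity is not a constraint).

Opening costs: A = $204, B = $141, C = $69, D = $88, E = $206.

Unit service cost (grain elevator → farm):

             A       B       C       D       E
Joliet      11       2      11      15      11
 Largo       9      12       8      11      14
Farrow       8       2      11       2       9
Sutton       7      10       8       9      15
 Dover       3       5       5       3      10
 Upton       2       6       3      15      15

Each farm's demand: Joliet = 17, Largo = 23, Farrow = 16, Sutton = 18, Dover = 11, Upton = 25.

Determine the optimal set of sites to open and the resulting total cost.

Open B and C; minimum total cost 734.

For any fixed open set, each farm goes to its cheapest open site; total = fixed + service.
{B, C}: Joliet→B 2·17=34, Largo→C 8·23=184, Farrow→B 2·16=32, Sutton→C 8·18=144, Dover→B 5·11=55, Upton→C 3·25=75. Service 524; fixed 210; total 734.
{B, C, D}: service 502 + fixed 298 = 800
{C, D}: service 655 + fixed 157 = 812
{A, B, C, D, E}: Joliet→B 2·17=34, Largo→C 8·23=184, Farrow→B 2·16=32, Sutton→A 7·18=126, Dover→A 3·11=33, Upton→A 2·25=50. Service 459; fixed 708; total 1167.
No other subset beats 734.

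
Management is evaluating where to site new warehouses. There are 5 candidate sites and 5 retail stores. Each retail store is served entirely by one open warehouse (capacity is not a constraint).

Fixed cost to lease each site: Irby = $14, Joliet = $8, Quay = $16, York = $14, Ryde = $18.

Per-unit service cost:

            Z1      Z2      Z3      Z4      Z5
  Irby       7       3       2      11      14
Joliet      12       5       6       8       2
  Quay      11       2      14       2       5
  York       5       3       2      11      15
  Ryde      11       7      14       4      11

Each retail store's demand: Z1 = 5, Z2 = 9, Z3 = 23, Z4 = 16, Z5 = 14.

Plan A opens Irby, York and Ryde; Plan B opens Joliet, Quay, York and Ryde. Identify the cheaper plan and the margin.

Plan B is cheaper by 157.

Plan A: {Irby, York, Ryde}: Z1→York 5·5=25, Z2→Irby 3·9=27, Z3→Irby 2·23=46, Z4→Ryde 4·16=64, Z5→Ryde 11·14=154. Service 316; fixed 46; total 362.
Plan B: {Joliet, Quay, York, Ryde}: Z1→York 5·5=25, Z2→Quay 2·9=18, Z3→York 2·23=46, Z4→Quay 2·16=32, Z5→Joliet 2·14=28. Service 149; fixed 56; total 205.
Difference: |362 − 205| = 157.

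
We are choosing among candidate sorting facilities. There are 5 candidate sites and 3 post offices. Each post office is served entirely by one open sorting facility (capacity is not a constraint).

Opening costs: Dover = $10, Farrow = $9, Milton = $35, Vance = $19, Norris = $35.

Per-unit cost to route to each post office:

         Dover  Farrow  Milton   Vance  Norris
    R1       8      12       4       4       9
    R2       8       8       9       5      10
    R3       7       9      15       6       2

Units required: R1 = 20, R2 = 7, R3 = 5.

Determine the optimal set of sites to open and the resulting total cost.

For any fixed open set, each post office goes to its cheapest open site; total = fixed + service.
{Vance}: R1→Vance 4·20=80, R2→Vance 5·7=35, R3→Vance 6·5=30. Service 145; fixed 19; total 164.
{Farrow, Vance}: service 145 + fixed 28 = 173
{Dover, Vance}: R1→Vance 4·20=80, R2→Vance 5·7=35, R3→Vance 6·5=30. Service 145; fixed 29; total 174.
{Dover, Farrow, Milton, Vance, Norris}: service 125 + fixed 108 = 233
No other subset beats 164.

Open Vance only; minimum total cost 164.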